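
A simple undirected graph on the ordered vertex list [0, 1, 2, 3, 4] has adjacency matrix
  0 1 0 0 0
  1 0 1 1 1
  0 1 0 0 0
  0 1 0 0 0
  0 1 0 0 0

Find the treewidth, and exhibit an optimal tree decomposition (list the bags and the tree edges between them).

Treewidth 1.
One optimal decomposition is:
Bags: B1 = {1, 4}  B2 = {1, 2}  B3 = {0, 1}  B4 = {1, 3}
Tree: B1–B2, B1–B3, B2–B4

Every bag has size at most 2, so the width is 2 − 1 = 1 and tw(G) ≤ 1. G has an edge, so its treewidth is at least 1. Therefore the treewidth is 1.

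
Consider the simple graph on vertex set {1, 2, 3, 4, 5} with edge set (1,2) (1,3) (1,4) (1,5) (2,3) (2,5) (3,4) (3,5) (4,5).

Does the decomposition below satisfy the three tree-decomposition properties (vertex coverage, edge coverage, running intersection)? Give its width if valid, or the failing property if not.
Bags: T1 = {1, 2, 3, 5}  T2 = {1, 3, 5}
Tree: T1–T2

No — vertex 4 appears in no bag.

A tree decomposition must satisfy three properties: every vertex lies in some bag; for every edge, both endpoints lie together in some bag; and for every vertex, the bags containing it form a connected subtree. Here vertex 4 appears in no bag, so the decomposition is invalid.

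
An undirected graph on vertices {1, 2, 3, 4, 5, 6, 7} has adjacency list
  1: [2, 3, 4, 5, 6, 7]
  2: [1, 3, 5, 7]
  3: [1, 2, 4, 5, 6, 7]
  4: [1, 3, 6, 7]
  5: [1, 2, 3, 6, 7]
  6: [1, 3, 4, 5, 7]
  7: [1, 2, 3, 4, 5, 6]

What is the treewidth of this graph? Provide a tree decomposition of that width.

Every bag has size at most 5, so the width is 5 − 1 = 4 and tw(G) ≤ 4. On the other hand G contains the 5-clique {1, 3, 4, 6, 7}. A clique must lie in a single bag of any decomposition, so no decomposition can have width below 4. Hence tw(G) = 4 exactly.

Treewidth 4.
One optimal decomposition is:
Bags: B1 = {1, 2, 3, 5, 7}  B2 = {1, 3, 5, 6, 7}  B3 = {1, 3, 4, 6, 7}
Tree: B1–B2, B2–B3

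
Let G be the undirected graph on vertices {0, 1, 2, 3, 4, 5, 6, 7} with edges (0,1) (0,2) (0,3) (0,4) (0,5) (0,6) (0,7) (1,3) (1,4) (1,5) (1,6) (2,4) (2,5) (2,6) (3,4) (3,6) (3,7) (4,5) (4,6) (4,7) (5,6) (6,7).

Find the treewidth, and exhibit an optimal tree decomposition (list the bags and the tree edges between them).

Treewidth 4.
Bags: B1 = {0, 1, 3, 4, 6}  B2 = {0, 1, 4, 5, 6}  B3 = {0, 2, 4, 5, 6}  B4 = {0, 3, 4, 6, 7}
Tree: B1–B2, B2–B3, B1–B4

Each bag holds 5 vertices, so the decomposition has width 4, which upper-bounds the treewidth. On the other hand G contains the 5-clique {0, 1, 3, 4, 6}. A clique must lie in a single bag of any decomposition, so no decomposition can have width below 4. Therefore the treewidth is 4.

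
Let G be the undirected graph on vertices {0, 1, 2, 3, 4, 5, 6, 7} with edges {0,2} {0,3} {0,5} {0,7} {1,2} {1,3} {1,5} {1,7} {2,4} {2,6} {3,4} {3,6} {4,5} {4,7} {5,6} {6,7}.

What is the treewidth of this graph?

4

A width-4 tree decomposition is:
Bags: B1 = {0, 1, 4, 5, 6}  B2 = {0, 1, 4, 6, 7}  B3 = {0, 1, 3, 4, 6}  B4 = {0, 1, 2, 4, 6}
Tree: B1–B2, B2–B3, B3–B4
The largest bag has 5 vertices, giving width 4; this decomposition certifies tw(G) ≤ 4. For the lower bound: the 5 vertex sets {5,6}, {1,7}, {0,3}, {4}, {2} are disjoint, each induces a connected subgraph, and every pair is joined by at least one edge of G. Contracting each set to a single vertex therefore yields K_{5} as a minor, and since treewidth is minor-monotone, tw(G) ≥ tw(K_{5}) = 4. The upper and lower bounds meet at 4, so that is the treewidth.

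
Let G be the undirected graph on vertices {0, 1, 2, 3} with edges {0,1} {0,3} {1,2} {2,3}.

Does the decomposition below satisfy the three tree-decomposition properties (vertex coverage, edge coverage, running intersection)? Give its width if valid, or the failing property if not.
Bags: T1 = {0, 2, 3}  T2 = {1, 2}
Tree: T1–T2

A tree decomposition must satisfy three properties: every vertex lies in some bag; for every edge, both endpoints lie together in some bag; and for every vertex, the bags containing it form a connected subtree. Here edge (0,1) lies in no bag, so the decomposition is invalid.

No — edge (0,1) lies in no bag.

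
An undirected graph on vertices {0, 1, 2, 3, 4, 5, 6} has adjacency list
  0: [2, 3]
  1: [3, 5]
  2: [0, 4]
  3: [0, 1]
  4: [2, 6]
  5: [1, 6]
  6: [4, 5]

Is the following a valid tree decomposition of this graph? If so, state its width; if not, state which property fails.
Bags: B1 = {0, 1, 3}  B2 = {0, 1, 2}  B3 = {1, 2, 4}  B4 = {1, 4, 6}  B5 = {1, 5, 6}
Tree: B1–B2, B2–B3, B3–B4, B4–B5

Yes; width 2.

Vertex coverage: the bags together contain {0, 1, 2, 3, 4, 5, 6}, the full vertex set. Edge coverage: each edge of G has both endpoints in at least one bag. Running intersection: for every vertex, the bags containing it form a connected subtree. All three properties hold, so this is a valid tree decomposition of width max|bag| − 1 = 2, and hence tw(G) ≤ 2.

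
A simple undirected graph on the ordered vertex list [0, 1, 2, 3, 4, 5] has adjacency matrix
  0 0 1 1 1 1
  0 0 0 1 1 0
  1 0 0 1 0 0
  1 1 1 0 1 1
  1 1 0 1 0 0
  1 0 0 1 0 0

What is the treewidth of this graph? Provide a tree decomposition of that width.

Each bag holds 3 vertices, so the decomposition has width 2, which upper-bounds the treewidth. Conversely, {0, 2, 3} is a clique of size 3, and the vertices of any clique must share a bag in every tree decomposition; so some bag has ≥ 3 vertices and tw(G) ≥ 2. Hence tw(G) = 2 exactly.

Treewidth 2.
Bags: B1 = {0, 3, 4}  B2 = {0, 2, 3}  B3 = {0, 3, 5}  B4 = {1, 3, 4}
Tree: B1–B2, B2–B3, B1–B4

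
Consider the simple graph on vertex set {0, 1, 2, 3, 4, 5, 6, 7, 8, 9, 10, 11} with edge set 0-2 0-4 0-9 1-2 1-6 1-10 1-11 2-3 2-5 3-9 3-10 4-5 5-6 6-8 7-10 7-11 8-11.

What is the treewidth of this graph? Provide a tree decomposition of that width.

Treewidth 3.
One optimal decomposition is:
Bags: B1 = {6, 7, 8, 11}  B2 = {1, 6, 7, 11}  B3 = {1, 6, 7, 10}  B4 = {1, 5, 6, 10}  B5 = {1, 2, 5, 10}  B6 = {2, 3, 5, 10}  B7 = {2, 3, 4, 5}  B8 = {0, 2, 3, 4}  B9 = {0, 3, 4, 9}
Tree: B1–B2, B2–B3, B3–B4, B4–B5, B5–B6, B6–B7, B7–B8, B8–B9

The largest bag has 4 vertices, giving width 3; this decomposition certifies tw(G) ≤ 3. For the lower bound: the 4 vertex sets {7,8,11}, {6}, {1}, {2,3,5,10} are disjoint, each induces a connected subgraph, and every pair is joined by at least one edge of G. Contracting each set to a single vertex therefore yields K_{4} as a minor, and since treewidth is minor-monotone, tw(G) ≥ tw(K_{4}) = 3. The upper and lower bounds meet at 3, so that is the treewidth.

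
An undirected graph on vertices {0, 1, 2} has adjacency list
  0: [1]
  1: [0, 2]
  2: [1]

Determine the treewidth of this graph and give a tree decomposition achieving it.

Treewidth 1.
Bags: B1 = {1, 2}  B2 = {0, 1}
Tree: B1–B2

Every bag has size at most 2, so the width is 2 − 1 = 1 and tw(G) ≤ 1. G has an edge, so its treewidth is at least 1. Combining the bounds, tw(G) = 1.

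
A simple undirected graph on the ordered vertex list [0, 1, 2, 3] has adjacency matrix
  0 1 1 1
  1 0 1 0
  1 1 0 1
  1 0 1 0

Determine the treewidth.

2

A width-2 tree decomposition is:
Bags: B1 = {0, 2, 3}  B2 = {0, 1, 2}
Tree: B1–B2
Every bag has size at most 3, so the width is 3 − 1 = 2 and tw(G) ≤ 2. Conversely, {0, 1, 2} is a clique of size 3, and the vertices of any clique must share a bag in every tree decomposition; so some bag has ≥ 3 vertices and tw(G) ≥ 2. Combining the bounds, tw(G) = 2.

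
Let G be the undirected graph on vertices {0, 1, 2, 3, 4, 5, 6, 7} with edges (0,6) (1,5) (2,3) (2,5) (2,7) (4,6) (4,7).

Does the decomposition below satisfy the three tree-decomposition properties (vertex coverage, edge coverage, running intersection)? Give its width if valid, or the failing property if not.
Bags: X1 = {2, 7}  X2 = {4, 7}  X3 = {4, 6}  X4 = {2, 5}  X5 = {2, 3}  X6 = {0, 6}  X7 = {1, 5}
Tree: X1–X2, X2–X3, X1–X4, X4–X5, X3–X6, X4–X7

Yes; width 1.

Every vertex of G appears in some bag (union = {0, 1, 2, 3, 4, 5, 6, 7}); every edge is covered by a bag; and for each vertex v the set of bags containing v is connected in the bag tree. The decomposition is therefore valid. The largest bag has 2 vertices, so the width is 1.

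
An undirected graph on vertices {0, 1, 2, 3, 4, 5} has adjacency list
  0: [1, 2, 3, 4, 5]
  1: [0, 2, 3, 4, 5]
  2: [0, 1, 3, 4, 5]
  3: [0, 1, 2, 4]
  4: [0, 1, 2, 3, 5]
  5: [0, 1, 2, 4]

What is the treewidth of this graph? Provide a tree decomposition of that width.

Treewidth 4.
One optimal decomposition is:
Bags: B1 = {0, 1, 2, 4, 5}  B2 = {0, 1, 2, 3, 4}
Tree: B1–B2

Every bag has size at most 5, so the width is 5 − 1 = 4 and tw(G) ≤ 4. On the other hand G contains the 5-clique {0, 1, 2, 3, 4}. A clique must lie in a single bag of any decomposition, so no decomposition can have width below 4. Therefore the treewidth is 4.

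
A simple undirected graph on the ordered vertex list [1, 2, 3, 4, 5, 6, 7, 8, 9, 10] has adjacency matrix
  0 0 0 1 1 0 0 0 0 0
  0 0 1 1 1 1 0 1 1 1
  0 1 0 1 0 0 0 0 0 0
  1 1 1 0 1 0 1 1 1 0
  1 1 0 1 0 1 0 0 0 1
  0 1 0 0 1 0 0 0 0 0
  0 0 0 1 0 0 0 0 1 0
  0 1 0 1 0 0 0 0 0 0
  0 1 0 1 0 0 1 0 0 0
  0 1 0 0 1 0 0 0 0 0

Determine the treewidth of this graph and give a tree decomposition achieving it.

The largest bag has 3 vertices, giving width 2; this decomposition certifies tw(G) ≤ 2. On the other hand G contains the 3-clique {1, 4, 5}. A clique must lie in a single bag of any decomposition, so no decomposition can have width below 2. Therefore the treewidth is 2.

Treewidth 2.
One optimal decomposition is:
Bags: B1 = {2, 4, 8}  B2 = {2, 4, 9}  B3 = {2, 4, 5}  B4 = {4, 7, 9}  B5 = {2, 5, 10}  B6 = {1, 4, 5}  B7 = {2, 3, 4}  B8 = {2, 5, 6}
Tree: B1–B2, B2–B3, B2–B4, B3–B5, B3–B6, B2–B7, B5–B8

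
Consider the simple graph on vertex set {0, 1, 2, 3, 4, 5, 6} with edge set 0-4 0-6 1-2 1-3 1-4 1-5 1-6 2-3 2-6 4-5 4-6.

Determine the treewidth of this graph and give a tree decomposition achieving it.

Each bag holds 3 vertices, so the decomposition has width 2, which upper-bounds the treewidth. On the other hand G contains the 3-clique {0, 4, 6}. A clique must lie in a single bag of any decomposition, so no decomposition can have width below 2. The upper and lower bounds meet at 2, so that is the treewidth.

Treewidth 2.
Bags: B1 = {1, 4, 6}  B2 = {0, 4, 6}  B3 = {1, 2, 6}  B4 = {1, 2, 3}  B5 = {1, 4, 5}
Tree: B1–B2, B1–B3, B3–B4, B1–B5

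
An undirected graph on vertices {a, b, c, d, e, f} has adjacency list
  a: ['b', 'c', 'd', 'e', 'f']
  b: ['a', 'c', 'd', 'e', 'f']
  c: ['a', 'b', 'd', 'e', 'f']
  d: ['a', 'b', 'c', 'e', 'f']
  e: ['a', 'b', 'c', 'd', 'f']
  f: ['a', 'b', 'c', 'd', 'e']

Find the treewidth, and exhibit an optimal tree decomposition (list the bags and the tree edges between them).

With just one bag of size 6, the width is 6 − 1 = 5, so tw(G) ≤ 5. For the lower bound, the 6 vertices {a, b, c, d, e, f} are pairwise adjacent, and any tree decomposition puts a clique entirely inside one bag — forcing width ≥ 5. The upper and lower bounds meet at 5, so that is the treewidth.

Treewidth 5.
Bags: B1 = {a, b, c, d, e, f}
Tree: (single bag)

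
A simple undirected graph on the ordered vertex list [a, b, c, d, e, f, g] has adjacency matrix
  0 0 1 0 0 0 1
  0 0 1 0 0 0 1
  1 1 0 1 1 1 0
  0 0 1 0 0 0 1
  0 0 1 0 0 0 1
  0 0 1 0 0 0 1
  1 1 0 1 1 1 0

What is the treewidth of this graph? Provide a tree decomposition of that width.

Treewidth 2.
One such decomposition:
Bags: B1 = {a, c, g}  B2 = {c, e, g}  B3 = {c, f, g}  B4 = {b, c, g}  B5 = {c, d, g}
Tree: B1–B2, B2–B3, B3–B4, B4–B5

The largest bag has 3 vertices, giving width 2; this decomposition certifies tw(G) ≤ 2. For the lower bound, G contains the cycle c–a–g–e–c, so G is not a forest; only forests have treewidth ≤ 1, hence tw(G) ≥ 2. The upper and lower bounds meet at 2, so that is the treewidth.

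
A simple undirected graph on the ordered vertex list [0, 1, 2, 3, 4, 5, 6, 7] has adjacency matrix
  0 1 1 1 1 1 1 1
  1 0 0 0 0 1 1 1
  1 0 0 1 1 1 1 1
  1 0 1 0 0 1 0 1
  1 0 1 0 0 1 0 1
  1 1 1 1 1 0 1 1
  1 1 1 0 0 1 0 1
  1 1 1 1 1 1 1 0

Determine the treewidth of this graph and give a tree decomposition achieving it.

The largest bag has 5 vertices, giving width 4; this decomposition certifies tw(G) ≤ 4. Conversely, {0, 1, 5, 6, 7} is a clique of size 5, and the vertices of any clique must share a bag in every tree decomposition; so some bag has ≥ 5 vertices and tw(G) ≥ 4. Combining the bounds, tw(G) = 4.

Treewidth 4.
One optimal decomposition is:
Bags: B1 = {0, 2, 5, 6, 7}  B2 = {0, 2, 4, 5, 7}  B3 = {0, 1, 5, 6, 7}  B4 = {0, 2, 3, 5, 7}
Tree: B1–B2, B1–B3, B1–B4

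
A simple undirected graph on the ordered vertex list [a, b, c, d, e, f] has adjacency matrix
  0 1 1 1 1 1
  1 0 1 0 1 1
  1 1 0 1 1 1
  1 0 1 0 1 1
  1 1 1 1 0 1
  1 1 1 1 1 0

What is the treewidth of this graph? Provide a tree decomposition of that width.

Every bag has size at most 5, so the width is 5 − 1 = 4 and tw(G) ≤ 4. On the other hand G contains the 5-clique {a, c, d, e, f}. A clique must lie in a single bag of any decomposition, so no decomposition can have width below 4. The upper and lower bounds meet at 4, so that is the treewidth.

Treewidth 4.
Bags: B1 = {a, b, c, e, f}  B2 = {a, c, d, e, f}
Tree: B1–B2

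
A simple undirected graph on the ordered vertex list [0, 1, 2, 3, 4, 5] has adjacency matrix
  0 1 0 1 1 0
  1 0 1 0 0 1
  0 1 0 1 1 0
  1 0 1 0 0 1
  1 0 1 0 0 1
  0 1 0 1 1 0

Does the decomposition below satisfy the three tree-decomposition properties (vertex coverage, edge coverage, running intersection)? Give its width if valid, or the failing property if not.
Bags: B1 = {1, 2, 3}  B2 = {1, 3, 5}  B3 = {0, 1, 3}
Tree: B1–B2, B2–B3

No — vertex 4 appears in no bag.

A tree decomposition must satisfy three properties: every vertex lies in some bag; for every edge, both endpoints lie together in some bag; and for every vertex, the bags containing it form a connected subtree. Here vertex 4 appears in no bag, so the decomposition is invalid.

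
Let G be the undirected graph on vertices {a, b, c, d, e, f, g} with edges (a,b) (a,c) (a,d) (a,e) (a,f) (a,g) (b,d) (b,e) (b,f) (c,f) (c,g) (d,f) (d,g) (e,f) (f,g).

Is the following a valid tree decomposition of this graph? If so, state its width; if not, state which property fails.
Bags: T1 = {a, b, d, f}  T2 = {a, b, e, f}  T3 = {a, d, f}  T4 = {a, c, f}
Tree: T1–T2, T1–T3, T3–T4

A tree decomposition must satisfy three properties: every vertex lies in some bag; for every edge, both endpoints lie together in some bag; and for every vertex, the bags containing it form a connected subtree. Here vertex g appears in no bag, so the decomposition is invalid.

No — vertex g appears in no bag.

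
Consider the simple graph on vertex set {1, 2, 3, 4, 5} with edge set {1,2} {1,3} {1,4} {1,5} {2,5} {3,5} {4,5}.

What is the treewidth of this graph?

A width-2 tree decomposition is:
Bags: B1 = {1, 4, 5}  B2 = {1, 2, 5}  B3 = {1, 3, 5}
Tree: B1–B2, B1–B3
Every bag has size at most 3, so the width is 3 − 1 = 2 and tw(G) ≤ 2. On the other hand G contains the 3-clique {1, 2, 5}. A clique must lie in a single bag of any decomposition, so no decomposition can have width below 2. Hence tw(G) = 2 exactly.

2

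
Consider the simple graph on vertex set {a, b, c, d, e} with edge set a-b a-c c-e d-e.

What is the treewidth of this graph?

1

A width-1 tree decomposition is:
Bags: B1 = {c, e}  B2 = {d, e}  B3 = {a, c}  B4 = {a, b}
Tree: B1–B2, B1–B3, B3–B4
The largest bag has 2 vertices, giving width 1; this decomposition certifies tw(G) ≤ 1. Any graph with an edge has treewidth ≥ 1, and G has the edge e–c. The upper and lower bounds meet at 1, so that is the treewidth.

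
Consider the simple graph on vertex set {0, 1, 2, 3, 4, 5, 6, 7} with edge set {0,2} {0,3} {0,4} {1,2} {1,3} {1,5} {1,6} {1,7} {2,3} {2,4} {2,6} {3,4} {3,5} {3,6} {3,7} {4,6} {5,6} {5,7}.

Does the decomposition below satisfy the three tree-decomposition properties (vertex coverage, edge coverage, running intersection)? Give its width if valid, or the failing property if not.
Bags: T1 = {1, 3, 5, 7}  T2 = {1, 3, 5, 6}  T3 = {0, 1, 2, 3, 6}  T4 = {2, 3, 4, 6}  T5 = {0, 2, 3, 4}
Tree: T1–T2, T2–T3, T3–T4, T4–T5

No — bags containing vertex 0 are not connected in the tree.

A tree decomposition must satisfy three properties: every vertex lies in some bag; for every edge, both endpoints lie together in some bag; and for every vertex, the bags containing it form a connected subtree. Here bags containing vertex 0 are not connected in the tree, so the decomposition is invalid.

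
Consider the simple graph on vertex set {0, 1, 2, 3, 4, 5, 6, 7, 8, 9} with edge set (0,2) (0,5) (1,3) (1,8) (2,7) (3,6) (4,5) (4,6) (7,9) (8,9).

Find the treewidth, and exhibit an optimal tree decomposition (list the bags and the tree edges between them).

Treewidth 2.
Bags: B1 = {3, 4, 6}  B2 = {1, 3, 4}  B3 = {1, 4, 8}  B4 = {4, 8, 9}  B5 = {4, 7, 9}  B6 = {2, 4, 7}  B7 = {0, 2, 4}  B8 = {0, 4, 5}
Tree: B1–B2, B2–B3, B3–B4, B4–B5, B5–B6, B6–B7, B7–B8

Every bag has size at most 3, so the width is 3 − 1 = 2 and tw(G) ≤ 2. Since 4–6–3–1–8–9–7–2–0–5–4 is a cycle in G, G is not acyclic. Forests are exactly the graphs of treewidth ≤ 1, so tw(G) ≥ 2. Combining the bounds, tw(G) = 2.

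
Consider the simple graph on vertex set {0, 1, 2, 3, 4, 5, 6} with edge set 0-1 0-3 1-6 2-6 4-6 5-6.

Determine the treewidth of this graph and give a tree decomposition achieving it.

The largest bag has 2 vertices, giving width 1; this decomposition certifies tw(G) ≤ 1. G has an edge, so its treewidth is at least 1. Hence tw(G) = 1 exactly.

Treewidth 1.
Bags: B1 = {1, 6}  B2 = {2, 6}  B3 = {0, 1}  B4 = {5, 6}  B5 = {4, 6}  B6 = {0, 3}
Tree: B1–B2, B1–B3, B2–B4, B1–B5, B3–B6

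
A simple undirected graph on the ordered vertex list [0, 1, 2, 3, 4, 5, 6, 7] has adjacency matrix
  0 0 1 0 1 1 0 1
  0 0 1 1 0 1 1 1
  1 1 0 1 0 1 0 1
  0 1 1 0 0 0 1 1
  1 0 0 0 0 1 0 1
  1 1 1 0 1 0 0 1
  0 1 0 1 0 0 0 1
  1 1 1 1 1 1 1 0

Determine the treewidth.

A width-3 tree decomposition is:
Bags: B1 = {1, 2, 3, 7}  B2 = {1, 3, 6, 7}  B3 = {1, 2, 5, 7}  B4 = {0, 2, 5, 7}  B5 = {0, 4, 5, 7}
Tree: B1–B2, B1–B3, B3–B4, B4–B5
The largest bag has 4 vertices, giving width 3; this decomposition certifies tw(G) ≤ 3. On the other hand G contains the 4-clique {0, 2, 5, 7}. A clique must lie in a single bag of any decomposition, so no decomposition can have width below 3. Hence tw(G) = 3 exactly.

3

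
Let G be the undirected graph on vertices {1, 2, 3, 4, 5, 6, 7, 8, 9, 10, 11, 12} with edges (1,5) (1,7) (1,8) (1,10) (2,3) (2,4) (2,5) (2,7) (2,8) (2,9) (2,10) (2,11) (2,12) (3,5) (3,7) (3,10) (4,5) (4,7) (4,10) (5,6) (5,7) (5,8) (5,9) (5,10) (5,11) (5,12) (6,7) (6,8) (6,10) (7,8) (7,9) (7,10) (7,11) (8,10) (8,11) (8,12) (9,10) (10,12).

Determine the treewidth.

4

A width-4 tree decomposition is:
Bags: B1 = {2, 5, 7, 8, 11}  B2 = {2, 5, 7, 8, 10}  B3 = {2, 5, 8, 10, 12}  B4 = {2, 5, 7, 9, 10}  B5 = {1, 5, 7, 8, 10}  B6 = {2, 3, 5, 7, 10}  B7 = {2, 4, 5, 7, 10}  B8 = {5, 6, 7, 8, 10}
Tree: B1–B2, B2–B3, B2–B4, B2–B5, B2–B6, B4–B7, B2–B8
Every bag has size at most 5, so the width is 5 − 1 = 4 and tw(G) ≤ 4. On the other hand G contains the 5-clique {2, 5, 8, 10, 12}. A clique must lie in a single bag of any decomposition, so no decomposition can have width below 4. Therefore the treewidth is 4.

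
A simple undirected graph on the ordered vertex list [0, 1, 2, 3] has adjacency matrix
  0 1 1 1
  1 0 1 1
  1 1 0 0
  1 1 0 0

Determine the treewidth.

2

A width-2 tree decomposition is:
Bags: B1 = {0, 1, 2}  B2 = {0, 1, 3}
Tree: B1–B2
The largest bag has 3 vertices, giving width 2; this decomposition certifies tw(G) ≤ 2. For the lower bound, the 3 vertices {0, 1, 2} are pairwise adjacent, and any tree decomposition puts a clique entirely inside one bag — forcing width ≥ 2. The upper and lower bounds meet at 2, so that is the treewidth.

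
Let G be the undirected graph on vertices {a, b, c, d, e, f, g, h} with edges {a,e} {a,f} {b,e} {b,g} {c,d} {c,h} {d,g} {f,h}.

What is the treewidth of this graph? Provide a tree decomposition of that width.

Treewidth 2.
One such decomposition:
Bags: B1 = {b, e, g}  B2 = {d, e, g}  B3 = {c, d, e}  B4 = {c, e, h}  B5 = {e, f, h}  B6 = {a, e, f}
Tree: B1–B2, B2–B3, B3–B4, B4–B5, B5–B6

The largest bag has 3 vertices, giving width 2; this decomposition certifies tw(G) ≤ 2. The edges e–b–g–d–c–h–f–a–e form a cycle, so G is not a tree and its treewidth is at least 2. Therefore the treewidth is 2.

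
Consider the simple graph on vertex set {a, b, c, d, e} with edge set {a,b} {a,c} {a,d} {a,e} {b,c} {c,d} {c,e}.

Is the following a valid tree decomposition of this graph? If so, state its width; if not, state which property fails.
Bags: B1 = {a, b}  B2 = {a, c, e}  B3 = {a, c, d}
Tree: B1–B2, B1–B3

A tree decomposition must satisfy three properties: every vertex lies in some bag; for every edge, both endpoints lie together in some bag; and for every vertex, the bags containing it form a connected subtree. Here edge (c,b) lies in no bag, so the decomposition is invalid.

No — edge (c,b) lies in no bag.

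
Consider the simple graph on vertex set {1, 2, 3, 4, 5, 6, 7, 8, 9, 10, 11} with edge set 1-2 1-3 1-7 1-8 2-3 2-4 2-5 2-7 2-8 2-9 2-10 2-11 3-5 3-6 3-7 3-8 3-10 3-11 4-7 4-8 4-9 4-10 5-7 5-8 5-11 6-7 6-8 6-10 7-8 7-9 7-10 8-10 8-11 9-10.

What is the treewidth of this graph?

A width-4 tree decomposition is:
Bags: B1 = {2, 3, 7, 8, 10}  B2 = {2, 4, 7, 8, 10}  B3 = {3, 6, 7, 8, 10}  B4 = {2, 3, 5, 7, 8}  B5 = {1, 2, 3, 7, 8}  B6 = {2, 3, 5, 8, 11}  B7 = {2, 4, 7, 9, 10}
Tree: B1–B2, B1–B3, B1–B4, B4–B5, B4–B6, B2–B7
Every bag has size at most 5, so the width is 5 − 1 = 4 and tw(G) ≤ 4. Conversely, {2, 3, 5, 8, 11} is a clique of size 5, and the vertices of any clique must share a bag in every tree decomposition; so some bag has ≥ 5 vertices and tw(G) ≥ 4. Hence tw(G) = 4 exactly.

4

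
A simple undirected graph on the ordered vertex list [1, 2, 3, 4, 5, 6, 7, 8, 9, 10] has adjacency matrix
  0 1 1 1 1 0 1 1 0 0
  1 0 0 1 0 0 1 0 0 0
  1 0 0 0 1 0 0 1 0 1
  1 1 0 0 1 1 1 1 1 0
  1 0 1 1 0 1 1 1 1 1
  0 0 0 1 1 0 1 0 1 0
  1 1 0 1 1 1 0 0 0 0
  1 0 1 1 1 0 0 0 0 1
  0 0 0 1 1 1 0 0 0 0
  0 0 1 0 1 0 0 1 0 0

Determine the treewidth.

A width-3 tree decomposition is:
Bags: B1 = {4, 5, 6, 7}  B2 = {1, 4, 5, 7}  B3 = {1, 4, 5, 8}  B4 = {1, 2, 4, 7}  B5 = {1, 3, 5, 8}  B6 = {4, 5, 6, 9}  B7 = {3, 5, 8, 10}
Tree: B1–B2, B2–B3, B2–B4, B3–B5, B1–B6, B5–B7
Each bag holds 4 vertices, so the decomposition has width 3, which upper-bounds the treewidth. For the lower bound, the 4 vertices {1, 2, 4, 7} are pairwise adjacent, and any tree decomposition puts a clique entirely inside one bag — forcing width ≥ 3. The upper and lower bounds meet at 3, so that is the treewidth.

3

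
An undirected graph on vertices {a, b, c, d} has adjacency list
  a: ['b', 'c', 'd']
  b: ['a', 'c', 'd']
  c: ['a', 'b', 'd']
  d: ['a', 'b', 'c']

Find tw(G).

3

A width-3 tree decomposition is:
Bags: B1 = {a, b, c, d}
Tree: (single bag)
A single bag containing all 4 vertices is trivially a valid decomposition of width 3. For the lower bound, the 4 vertices {a, b, c, d} are pairwise adjacent, and any tree decomposition puts a clique entirely inside one bag — forcing width ≥ 3. Therefore the treewidth is 3.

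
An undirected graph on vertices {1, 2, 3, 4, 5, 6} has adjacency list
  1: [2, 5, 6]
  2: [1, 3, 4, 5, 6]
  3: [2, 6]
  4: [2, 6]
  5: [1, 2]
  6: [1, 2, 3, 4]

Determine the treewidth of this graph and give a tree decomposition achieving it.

Every bag has size at most 3, so the width is 3 − 1 = 2 and tw(G) ≤ 2. For the lower bound, the 3 vertices {1, 2, 5} are pairwise adjacent, and any tree decomposition puts a clique entirely inside one bag — forcing width ≥ 2. Hence tw(G) = 2 exactly.

Treewidth 2.
Bags: B1 = {1, 2, 6}  B2 = {1, 2, 5}  B3 = {2, 4, 6}  B4 = {2, 3, 6}
Tree: B1–B2, B1–B3, B1–B4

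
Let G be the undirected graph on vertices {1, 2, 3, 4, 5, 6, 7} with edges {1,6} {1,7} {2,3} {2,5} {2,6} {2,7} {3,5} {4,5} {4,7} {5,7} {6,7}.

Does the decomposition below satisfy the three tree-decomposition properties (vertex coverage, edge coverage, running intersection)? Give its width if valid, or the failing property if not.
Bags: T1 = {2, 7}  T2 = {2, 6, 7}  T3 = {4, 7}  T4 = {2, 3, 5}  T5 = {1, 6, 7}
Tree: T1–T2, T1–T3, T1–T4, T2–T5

No — edge (5,7) lies in no bag.

A tree decomposition must satisfy three properties: every vertex lies in some bag; for every edge, both endpoints lie together in some bag; and for every vertex, the bags containing it form a connected subtree. Here edge (5,7) lies in no bag, so the decomposition is invalid.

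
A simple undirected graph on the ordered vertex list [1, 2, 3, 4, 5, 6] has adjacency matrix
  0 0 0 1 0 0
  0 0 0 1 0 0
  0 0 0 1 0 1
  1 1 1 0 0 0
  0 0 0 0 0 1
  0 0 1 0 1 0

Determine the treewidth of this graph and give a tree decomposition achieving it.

Every bag has size at most 2, so the width is 2 − 1 = 1 and tw(G) ≤ 1. Since G has at least one edge (e.g. 6–5), it is not an edgeless graph, so tw(G) ≥ 1. Therefore the treewidth is 1.

Treewidth 1.
Bags: B1 = {5, 6}  B2 = {3, 6}  B3 = {3, 4}  B4 = {2, 4}  B5 = {1, 4}
Tree: B1–B2, B2–B3, B3–B4, B3–B5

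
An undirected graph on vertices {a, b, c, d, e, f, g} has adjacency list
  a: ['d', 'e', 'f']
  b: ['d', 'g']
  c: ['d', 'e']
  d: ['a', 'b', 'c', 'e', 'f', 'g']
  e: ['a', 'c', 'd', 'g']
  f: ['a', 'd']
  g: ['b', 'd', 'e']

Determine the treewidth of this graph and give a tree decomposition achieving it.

Every bag has size at most 3, so the width is 3 − 1 = 2 and tw(G) ≤ 2. On the other hand G contains the 3-clique {d, e, g}. A clique must lie in a single bag of any decomposition, so no decomposition can have width below 2. The upper and lower bounds meet at 2, so that is the treewidth.

Treewidth 2.
One optimal decomposition is:
Bags: B1 = {a, d, e}  B2 = {c, d, e}  B3 = {d, e, g}  B4 = {b, d, g}  B5 = {a, d, f}
Tree: B1–B2, B1–B3, B3–B4, B1–B5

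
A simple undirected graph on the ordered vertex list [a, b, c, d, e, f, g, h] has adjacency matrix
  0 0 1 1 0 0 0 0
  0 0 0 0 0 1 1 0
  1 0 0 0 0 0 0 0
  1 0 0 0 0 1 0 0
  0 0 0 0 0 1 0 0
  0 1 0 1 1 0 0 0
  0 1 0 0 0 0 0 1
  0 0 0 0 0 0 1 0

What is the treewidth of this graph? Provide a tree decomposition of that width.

Treewidth 1.
One optimal decomposition is:
Bags: B1 = {g, h}  B2 = {b, g}  B3 = {b, f}  B4 = {d, f}  B5 = {e, f}  B6 = {a, d}  B7 = {a, c}
Tree: B1–B2, B2–B3, B3–B4, B3–B5, B4–B6, B6–B7

The largest bag has 2 vertices, giving width 1; this decomposition certifies tw(G) ≤ 1. Any graph with an edge has treewidth ≥ 1, and G has the edge g–h. The upper and lower bounds meet at 1, so that is the treewidth.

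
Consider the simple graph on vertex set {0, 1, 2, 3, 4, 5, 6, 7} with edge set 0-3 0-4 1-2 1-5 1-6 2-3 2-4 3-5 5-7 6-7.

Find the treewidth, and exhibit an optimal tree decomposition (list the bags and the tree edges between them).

Treewidth 2.
One such decomposition:
Bags: B1 = {0, 3, 4}  B2 = {2, 3, 4}  B3 = {2, 3, 5}  B4 = {1, 2, 5}  B5 = {1, 5, 7}  B6 = {1, 6, 7}
Tree: B1–B2, B2–B3, B3–B4, B4–B5, B5–B6

Each bag holds 3 vertices, so the decomposition has width 2, which upper-bounds the treewidth. The edges 0–4–2–3–0 form a cycle, so G is not a tree and its treewidth is at least 2. The upper and lower bounds meet at 2, so that is the treewidth.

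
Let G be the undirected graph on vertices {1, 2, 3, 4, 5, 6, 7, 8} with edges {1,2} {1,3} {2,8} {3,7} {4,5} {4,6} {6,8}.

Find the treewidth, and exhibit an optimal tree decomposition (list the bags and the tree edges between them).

Each bag holds 2 vertices, so the decomposition has width 1, which upper-bounds the treewidth. Any graph with an edge has treewidth ≥ 1, and G has the edge 5–4. Hence tw(G) = 1 exactly.

Treewidth 1.
One optimal decomposition is:
Bags: B1 = {4, 5}  B2 = {4, 6}  B3 = {6, 8}  B4 = {2, 8}  B5 = {1, 2}  B6 = {1, 3}  B7 = {3, 7}
Tree: B1–B2, B2–B3, B3–B4, B4–B5, B5–B6, B6–B7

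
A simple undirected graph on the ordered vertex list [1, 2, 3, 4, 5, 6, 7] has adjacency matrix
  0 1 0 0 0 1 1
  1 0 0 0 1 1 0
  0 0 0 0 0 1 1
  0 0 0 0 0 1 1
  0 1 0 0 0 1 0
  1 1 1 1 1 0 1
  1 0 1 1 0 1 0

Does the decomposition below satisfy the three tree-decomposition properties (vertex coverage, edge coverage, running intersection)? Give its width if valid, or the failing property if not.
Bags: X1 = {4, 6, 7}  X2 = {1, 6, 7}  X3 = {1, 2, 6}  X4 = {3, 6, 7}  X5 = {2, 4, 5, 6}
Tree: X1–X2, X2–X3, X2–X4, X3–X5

A tree decomposition must satisfy three properties: every vertex lies in some bag; for every edge, both endpoints lie together in some bag; and for every vertex, the bags containing it form a connected subtree. Here bags containing vertex 4 are not connected in the tree, so the decomposition is invalid.

No — bags containing vertex 4 are not connected in the tree.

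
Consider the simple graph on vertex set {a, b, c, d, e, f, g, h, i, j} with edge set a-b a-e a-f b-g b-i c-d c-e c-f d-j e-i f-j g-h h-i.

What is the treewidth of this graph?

2

A width-2 tree decomposition is:
Bags: B1 = {g, h, i}  B2 = {b, g, i}  B3 = {b, e, i}  B4 = {a, b, e}  B5 = {a, c, e}  B6 = {a, c, f}  B7 = {c, d, f}  B8 = {d, f, j}
Tree: B1–B2, B2–B3, B3–B4, B4–B5, B5–B6, B6–B7, B7–B8
Every bag has size at most 3, so the width is 3 − 1 = 2 and tw(G) ≤ 2. Since h–g–b–i–h is a cycle in G, G is not acyclic. Forests are exactly the graphs of treewidth ≤ 1, so tw(G) ≥ 2. Therefore the treewidth is 2.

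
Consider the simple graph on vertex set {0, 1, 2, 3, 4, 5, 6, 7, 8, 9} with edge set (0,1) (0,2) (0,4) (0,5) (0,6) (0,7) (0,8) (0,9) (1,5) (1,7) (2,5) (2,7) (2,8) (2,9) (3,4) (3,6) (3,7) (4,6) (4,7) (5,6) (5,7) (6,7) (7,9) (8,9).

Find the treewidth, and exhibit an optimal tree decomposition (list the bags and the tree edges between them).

Every bag has size at most 4, so the width is 4 − 1 = 3 and tw(G) ≤ 3. On the other hand G contains the 4-clique {0, 2, 8, 9}. A clique must lie in a single bag of any decomposition, so no decomposition can have width below 3. Hence tw(G) = 3 exactly.

Treewidth 3.
Bags: B1 = {0, 5, 6, 7}  B2 = {0, 2, 5, 7}  B3 = {0, 1, 5, 7}  B4 = {0, 4, 6, 7}  B5 = {3, 4, 6, 7}  B6 = {0, 2, 7, 9}  B7 = {0, 2, 8, 9}
Tree: B1–B2, B1–B3, B1–B4, B4–B5, B2–B6, B6–B7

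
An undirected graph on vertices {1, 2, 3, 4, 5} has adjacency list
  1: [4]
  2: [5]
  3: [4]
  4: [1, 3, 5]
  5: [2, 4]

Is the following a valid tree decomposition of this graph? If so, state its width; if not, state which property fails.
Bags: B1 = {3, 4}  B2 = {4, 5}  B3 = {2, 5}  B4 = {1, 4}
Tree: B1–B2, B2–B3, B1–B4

Every vertex of G appears in some bag (union = {1, 2, 3, 4, 5}); every edge is covered by a bag; and for each vertex v the set of bags containing v is connected in the bag tree. The decomposition is therefore valid. The largest bag has 2 vertices, so the width is 1.

Yes; width 1.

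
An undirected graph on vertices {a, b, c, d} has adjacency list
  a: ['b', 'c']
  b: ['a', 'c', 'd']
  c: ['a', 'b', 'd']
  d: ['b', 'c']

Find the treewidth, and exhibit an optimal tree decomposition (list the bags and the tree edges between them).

Treewidth 2.
One optimal decomposition is:
Bags: B1 = {a, b, c}  B2 = {b, c, d}
Tree: B1–B2

Each bag holds 3 vertices, so the decomposition has width 2, which upper-bounds the treewidth. For the lower bound, the 3 vertices {b, c, d} are pairwise adjacent, and any tree decomposition puts a clique entirely inside one bag — forcing width ≥ 2. Therefore the treewidth is 2.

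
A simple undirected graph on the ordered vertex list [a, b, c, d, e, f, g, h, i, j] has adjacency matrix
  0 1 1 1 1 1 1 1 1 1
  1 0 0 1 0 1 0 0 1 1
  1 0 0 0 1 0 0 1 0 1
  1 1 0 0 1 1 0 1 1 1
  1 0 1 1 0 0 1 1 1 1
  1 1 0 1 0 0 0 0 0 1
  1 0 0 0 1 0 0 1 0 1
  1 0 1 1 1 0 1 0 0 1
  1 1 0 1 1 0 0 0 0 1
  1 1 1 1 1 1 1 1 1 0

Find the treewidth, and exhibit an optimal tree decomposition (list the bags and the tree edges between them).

Treewidth 4.
One optimal decomposition is:
Bags: B1 = {a, e, g, h, j}  B2 = {a, c, e, h, j}  B3 = {a, d, e, h, j}  B4 = {a, d, e, i, j}  B5 = {a, b, d, i, j}  B6 = {a, b, d, f, j}
Tree: B1–B2, B2–B3, B3–B4, B4–B5, B5–B6

Each bag holds 5 vertices, so the decomposition has width 4, which upper-bounds the treewidth. For the lower bound, the 5 vertices {a, d, e, h, j} are pairwise adjacent, and any tree decomposition puts a clique entirely inside one bag — forcing width ≥ 4. Hence tw(G) = 4 exactly.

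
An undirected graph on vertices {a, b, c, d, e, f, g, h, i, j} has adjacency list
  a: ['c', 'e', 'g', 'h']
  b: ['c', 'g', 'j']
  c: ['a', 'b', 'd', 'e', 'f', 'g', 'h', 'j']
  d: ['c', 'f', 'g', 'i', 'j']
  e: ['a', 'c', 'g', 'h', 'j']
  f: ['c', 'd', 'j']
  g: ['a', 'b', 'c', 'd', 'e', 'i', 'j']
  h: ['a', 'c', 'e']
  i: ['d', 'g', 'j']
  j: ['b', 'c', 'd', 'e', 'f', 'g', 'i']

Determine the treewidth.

A width-3 tree decomposition is:
Bags: B1 = {c, d, g, j}  B2 = {c, d, f, j}  B3 = {b, c, g, j}  B4 = {c, e, g, j}  B5 = {a, c, e, g}  B6 = {d, g, i, j}  B7 = {a, c, e, h}
Tree: B1–B2, B1–B3, B1–B4, B4–B5, B1–B6, B5–B7
The largest bag has 4 vertices, giving width 3; this decomposition certifies tw(G) ≤ 3. On the other hand G contains the 4-clique {c, d, g, j}. A clique must lie in a single bag of any decomposition, so no decomposition can have width below 3. Combining the bounds, tw(G) = 3.

3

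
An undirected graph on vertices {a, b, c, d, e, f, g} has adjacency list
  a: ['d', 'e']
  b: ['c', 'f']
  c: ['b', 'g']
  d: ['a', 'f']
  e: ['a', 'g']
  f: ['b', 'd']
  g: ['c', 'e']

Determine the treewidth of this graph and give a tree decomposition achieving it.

The largest bag has 3 vertices, giving width 2; this decomposition certifies tw(G) ≤ 2. Since f–b–c–g–e–a–d–f is a cycle in G, G is not acyclic. Forests are exactly the graphs of treewidth ≤ 1, so tw(G) ≥ 2. Hence tw(G) = 2 exactly.

Treewidth 2.
One optimal decomposition is:
Bags: B1 = {b, c, f}  B2 = {c, f, g}  B3 = {e, f, g}  B4 = {a, e, f}  B5 = {a, d, f}
Tree: B1–B2, B2–B3, B3–B4, B4–B5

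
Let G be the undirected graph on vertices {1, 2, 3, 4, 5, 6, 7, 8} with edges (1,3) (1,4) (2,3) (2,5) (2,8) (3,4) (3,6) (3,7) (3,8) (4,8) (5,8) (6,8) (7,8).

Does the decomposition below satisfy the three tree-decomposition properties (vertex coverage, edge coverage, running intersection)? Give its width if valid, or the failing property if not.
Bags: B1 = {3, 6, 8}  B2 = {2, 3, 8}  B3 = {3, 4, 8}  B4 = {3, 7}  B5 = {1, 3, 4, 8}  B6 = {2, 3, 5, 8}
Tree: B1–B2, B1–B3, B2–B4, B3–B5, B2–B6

No — edge (8,7) lies in no bag.

A tree decomposition must satisfy three properties: every vertex lies in some bag; for every edge, both endpoints lie together in some bag; and for every vertex, the bags containing it form a connected subtree. Here edge (8,7) lies in no bag, so the decomposition is invalid.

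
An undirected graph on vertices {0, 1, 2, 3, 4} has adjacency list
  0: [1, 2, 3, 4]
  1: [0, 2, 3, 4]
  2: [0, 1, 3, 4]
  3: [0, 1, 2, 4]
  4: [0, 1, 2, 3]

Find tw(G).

4

A width-4 tree decomposition is:
Bags: B1 = {0, 1, 2, 3, 4}
Tree: (single bag)
With just one bag of size 5, the width is 5 − 1 = 4, so tw(G) ≤ 4. Conversely, {0, 1, 2, 3, 4} is a clique of size 5, and the vertices of any clique must share a bag in every tree decomposition; so some bag has ≥ 5 vertices and tw(G) ≥ 4. Hence tw(G) = 4 exactly.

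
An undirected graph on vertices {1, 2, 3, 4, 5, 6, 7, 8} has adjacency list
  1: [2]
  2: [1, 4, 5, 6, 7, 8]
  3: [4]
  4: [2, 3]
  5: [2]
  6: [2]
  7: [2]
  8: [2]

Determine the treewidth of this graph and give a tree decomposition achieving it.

Each bag holds 2 vertices, so the decomposition has width 1, which upper-bounds the treewidth. G has an edge, so its treewidth is at least 1. Therefore the treewidth is 1.

Treewidth 1.
One optimal decomposition is:
Bags: B1 = {2, 4}  B2 = {2, 7}  B3 = {2, 5}  B4 = {2, 8}  B5 = {2, 6}  B6 = {3, 4}  B7 = {1, 2}
Tree: B1–B2, B1–B3, B1–B4, B4–B5, B1–B6, B5–B7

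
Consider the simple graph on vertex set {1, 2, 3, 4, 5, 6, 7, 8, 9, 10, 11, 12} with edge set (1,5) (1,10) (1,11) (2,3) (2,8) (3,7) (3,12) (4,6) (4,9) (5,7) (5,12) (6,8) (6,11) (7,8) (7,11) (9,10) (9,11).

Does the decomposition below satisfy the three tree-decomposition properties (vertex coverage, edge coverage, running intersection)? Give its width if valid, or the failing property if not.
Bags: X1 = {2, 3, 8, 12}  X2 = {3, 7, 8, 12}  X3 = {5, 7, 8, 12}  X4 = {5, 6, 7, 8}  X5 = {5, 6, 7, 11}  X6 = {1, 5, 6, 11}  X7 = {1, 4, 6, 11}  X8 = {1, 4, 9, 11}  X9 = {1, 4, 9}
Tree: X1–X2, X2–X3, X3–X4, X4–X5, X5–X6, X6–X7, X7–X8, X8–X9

A tree decomposition must satisfy three properties: every vertex lies in some bag; for every edge, both endpoints lie together in some bag; and for every vertex, the bags containing it form a connected subtree. Here vertex 10 appears in no bag, so the decomposition is invalid.

No — vertex 10 appears in no bag.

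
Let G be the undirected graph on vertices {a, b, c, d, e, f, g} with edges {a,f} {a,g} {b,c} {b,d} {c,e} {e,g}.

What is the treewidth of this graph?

1

A width-1 tree decomposition is:
Bags: B1 = {a, f}  B2 = {a, g}  B3 = {e, g}  B4 = {c, e}  B5 = {b, c}  B6 = {b, d}
Tree: B1–B2, B2–B3, B3–B4, B4–B5, B5–B6
The largest bag has 2 vertices, giving width 1; this decomposition certifies tw(G) ≤ 1. G has an edge, so its treewidth is at least 1. Hence tw(G) = 1 exactly.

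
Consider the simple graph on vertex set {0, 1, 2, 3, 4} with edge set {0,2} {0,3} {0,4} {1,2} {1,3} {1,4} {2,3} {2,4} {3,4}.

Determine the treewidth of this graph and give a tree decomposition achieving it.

Treewidth 3.
One optimal decomposition is:
Bags: B1 = {0, 2, 3, 4}  B2 = {1, 2, 3, 4}
Tree: B1–B2

Every bag has size at most 4, so the width is 4 − 1 = 3 and tw(G) ≤ 3. On the other hand G contains the 4-clique {0, 2, 3, 4}. A clique must lie in a single bag of any decomposition, so no decomposition can have width below 3. The upper and lower bounds meet at 3, so that is the treewidth.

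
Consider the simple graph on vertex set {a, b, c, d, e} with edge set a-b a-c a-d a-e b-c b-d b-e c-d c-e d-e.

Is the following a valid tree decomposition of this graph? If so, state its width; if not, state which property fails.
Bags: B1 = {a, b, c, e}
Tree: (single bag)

No — vertex d appears in no bag.

A tree decomposition must satisfy three properties: every vertex lies in some bag; for every edge, both endpoints lie together in some bag; and for every vertex, the bags containing it form a connected subtree. Here vertex d appears in no bag, so the decomposition is invalid.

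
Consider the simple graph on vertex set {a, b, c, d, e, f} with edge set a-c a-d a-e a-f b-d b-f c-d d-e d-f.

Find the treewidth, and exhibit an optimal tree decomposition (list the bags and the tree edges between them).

Treewidth 2.
One such decomposition:
Bags: B1 = {a, d, e}  B2 = {a, c, d}  B3 = {a, d, f}  B4 = {b, d, f}
Tree: B1–B2, B2–B3, B3–B4

Every bag has size at most 3, so the width is 3 − 1 = 2 and tw(G) ≤ 2. For the lower bound, the 3 vertices {a, d, e} are pairwise adjacent, and any tree decomposition puts a clique entirely inside one bag — forcing width ≥ 2. Therefore the treewidth is 2.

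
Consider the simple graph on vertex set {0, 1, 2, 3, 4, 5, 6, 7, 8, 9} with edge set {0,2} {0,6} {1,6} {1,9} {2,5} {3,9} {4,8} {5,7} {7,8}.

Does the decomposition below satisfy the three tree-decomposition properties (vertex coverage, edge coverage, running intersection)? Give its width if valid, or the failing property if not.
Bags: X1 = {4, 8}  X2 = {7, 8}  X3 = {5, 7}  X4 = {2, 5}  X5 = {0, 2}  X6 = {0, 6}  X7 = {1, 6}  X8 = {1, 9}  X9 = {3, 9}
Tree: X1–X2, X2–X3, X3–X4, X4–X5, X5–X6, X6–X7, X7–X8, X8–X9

Yes; width 1.

Vertex coverage: the bags together contain {0, 1, 2, 3, 4, 5, 6, 7, 8, 9}, the full vertex set. Edge coverage: each edge of G has both endpoints in at least one bag. Running intersection: for every vertex, the bags containing it form a connected subtree. All three properties hold, so this is a valid tree decomposition of width max|bag| − 1 = 1, and hence tw(G) ≤ 1.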